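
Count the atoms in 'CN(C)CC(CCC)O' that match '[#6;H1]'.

1

Check the 9 heavy atoms by environment: 3× C (H2) → no; 1× C (H1) → match; 1× O (H1) → no; 3× C (H3) → no; 1× N (H0) → no.
That gives 1 matching atom.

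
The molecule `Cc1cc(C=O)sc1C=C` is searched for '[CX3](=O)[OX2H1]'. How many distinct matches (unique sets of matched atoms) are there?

[CX3](=O)[OX2H1] is the SMARTS for a carboxylic acid: an sp2 carbon double-bonded to O and single-bonded to an -OH oxygen.
The molecule has an aldehyde (-CHO), but there is no singly-bonded oxygen on the carbonyl carbon; nothing else fits, so there are 0 matches.

0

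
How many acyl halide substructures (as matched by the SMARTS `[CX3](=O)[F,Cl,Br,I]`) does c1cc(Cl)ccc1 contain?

0

[CX3](=O)[F,Cl,Br,I] is the SMARTS for an acyl halide: a carbonyl carbon bonded to a halogen.
The molecule has a chloro substituent, but the Cl is not on a carbonyl carbon; nothing else fits, so there are 0 matches.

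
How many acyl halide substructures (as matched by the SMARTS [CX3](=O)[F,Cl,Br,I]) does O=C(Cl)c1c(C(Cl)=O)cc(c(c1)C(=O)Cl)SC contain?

3

[CX3](=O)[F,Cl,Br,I] is the SMARTS for an acyl halide: a carbonyl carbon bonded to a halogen.
The molecule carries 3 separate instances of an acyl chloride (-C(=O)Cl) meeting every constraint; each maps to a distinct set of atoms, giving 3 matches.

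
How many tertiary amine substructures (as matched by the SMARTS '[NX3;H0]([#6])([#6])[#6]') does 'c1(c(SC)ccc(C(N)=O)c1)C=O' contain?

0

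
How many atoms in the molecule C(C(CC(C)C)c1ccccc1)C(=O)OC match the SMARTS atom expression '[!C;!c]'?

2

Check the 16 heavy atoms by environment: 8× C → no; 2× O → match; 6× c (aromatic) → no.
That gives 2 matching atoms.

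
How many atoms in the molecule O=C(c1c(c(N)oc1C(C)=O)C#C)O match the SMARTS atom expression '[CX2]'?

2

The query [CX2] means: C with X2: aliphatic carbon with exactly 2 total connections.
Check the 14 heavy atoms by environment: 1× o (aromatic, X2) → no; 4× c (aromatic, X3) → no; 2× C (X3) → no; 2× O (X1) → no; 1× O (X2) → no; 1× C (X4) → no; 1× N (X3) → no; 2× C (X2) → match.
That gives 2 matching atoms.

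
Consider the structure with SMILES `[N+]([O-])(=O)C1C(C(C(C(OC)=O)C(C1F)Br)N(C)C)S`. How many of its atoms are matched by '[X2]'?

2

The query [X2] means: any atom with exactly two total connections (bonds + H).
Check the 19 heavy atoms by environment: 9× C (X4) → no; 1× F (X1) → no; 1× N (X3) → no; 1× C (X3) → no; 2× O (X1) → no; 1× O (X2) → match; 1× S (X2) → match; 1× Br (X1) → no; 1× N (charge +1, X3) → no; 1× O (charge -1, X1) → no.
Summing the matching environments: 1 + 1 = 2 matching atoms.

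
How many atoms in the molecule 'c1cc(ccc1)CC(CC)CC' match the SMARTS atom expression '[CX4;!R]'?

6

Check the 12 heavy atoms by environment: 6× C (X4, acyclic) → match; 6× c (aromatic, X3, in 6-ring) → no.
That gives 6 matching atoms.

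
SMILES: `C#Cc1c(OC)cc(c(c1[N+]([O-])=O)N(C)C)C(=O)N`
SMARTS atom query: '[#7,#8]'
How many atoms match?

7

The query [#7,#8] means: nitrogen or oxygen (comma = OR).
Check the 19 heavy atoms by environment: 6× c (aromatic) → no; 3× O → match; 6× C → no; 2× N → match; 1× N (charge +1) → match; 1× O (charge -1) → match.
Summing the matching environments: 3 + 2 + 1 + 1 = 7 matching atoms.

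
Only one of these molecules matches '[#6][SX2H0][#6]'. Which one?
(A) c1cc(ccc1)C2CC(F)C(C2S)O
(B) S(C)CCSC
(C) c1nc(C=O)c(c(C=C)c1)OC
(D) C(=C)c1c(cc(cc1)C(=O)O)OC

[#6][SX2H0][#6] describes an aliphatic sulfur bridging two carbons with no H on the sulfur (a thioether).
(A) has a thiol (-SH) but the sulfur has H1, not H0 bridging two carbons.
(B) contains a methylthio ether (-SCH3), which satisfies every atom and bond constraint.
(C) has a methoxy ether (-OCH3) but the bridging atom is O, not S.
(D) has a methoxy ether (-OCH3) but the bridging atom is O, not S.
So the answer is (B).

B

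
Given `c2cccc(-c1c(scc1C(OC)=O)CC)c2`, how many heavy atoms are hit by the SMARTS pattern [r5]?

The query [r5] means: r5 matches atoms in a five-membered ring.
Check the 17 heavy atoms by environment: 1× s (aromatic, in 5-ring) → match; 4× c (aromatic, in 5-ring) → match; 4× C (acyclic) → no; 6× c (aromatic, in 6-ring) → no; 2× O (acyclic) → no.
Summing the matching environments: 1 + 4 = 5 matching atoms.

5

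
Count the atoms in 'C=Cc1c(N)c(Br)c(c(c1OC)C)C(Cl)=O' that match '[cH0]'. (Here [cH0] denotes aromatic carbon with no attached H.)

6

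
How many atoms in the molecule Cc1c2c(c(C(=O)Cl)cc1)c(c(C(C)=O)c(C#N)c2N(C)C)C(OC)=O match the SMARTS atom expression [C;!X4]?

4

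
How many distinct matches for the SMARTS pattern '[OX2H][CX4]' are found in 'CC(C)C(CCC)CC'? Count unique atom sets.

[OX2H][CX4] is the SMARTS for an aliphatic alcohol: a hydroxyl oxygen bound to an sp3 (X4) carbon.
No fragment in the molecule satisfies every constraint, giving 0 matches.

0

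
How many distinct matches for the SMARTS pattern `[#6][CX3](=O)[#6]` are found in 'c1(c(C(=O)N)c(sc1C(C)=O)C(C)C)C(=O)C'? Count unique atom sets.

2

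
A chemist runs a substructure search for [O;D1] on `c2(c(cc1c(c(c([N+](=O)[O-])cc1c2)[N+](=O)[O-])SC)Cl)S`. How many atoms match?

4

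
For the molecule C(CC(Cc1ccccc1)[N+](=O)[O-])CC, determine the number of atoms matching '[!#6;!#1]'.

3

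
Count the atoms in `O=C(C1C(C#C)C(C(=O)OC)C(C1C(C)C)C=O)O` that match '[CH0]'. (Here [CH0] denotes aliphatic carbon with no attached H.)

The query [CH0] means: aliphatic carbon with no attached hydrogen.
Check the 19 heavy atoms by environment: 8× C (H1) → no; 3× C (H0) → match; 4× O (H0) → no; 3× C (H3) → no; 1× O (H1) → no.
That gives 3 matching atoms.

3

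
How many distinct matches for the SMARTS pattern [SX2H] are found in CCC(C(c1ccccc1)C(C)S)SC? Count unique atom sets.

1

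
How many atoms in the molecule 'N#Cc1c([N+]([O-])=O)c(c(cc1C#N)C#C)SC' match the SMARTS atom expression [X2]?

Check the 17 heavy atoms by environment: 6× c (aromatic, X3) → no; 4× C (X2) → match; 2× N (X1) → no; 1× S (X2) → match; 1× C (X4) → no; 1× N (charge +1, X3) → no; 1× O (charge -1, X1) → no; 1× O (X1) → no.
Summing the matching environments: 4 + 1 = 5 matching atoms.

5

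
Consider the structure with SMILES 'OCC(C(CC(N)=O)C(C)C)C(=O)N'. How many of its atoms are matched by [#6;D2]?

The query [#6;D2] means: any carbon bonded to exactly two heavy atoms.
Check the 14 heavy atoms by environment: 2× C (D2) → match; 5× C (D3) → no; 3× O (D1) → no; 2× N (D1) → no; 2× C (D1) → no.
That gives 2 matching atoms.

2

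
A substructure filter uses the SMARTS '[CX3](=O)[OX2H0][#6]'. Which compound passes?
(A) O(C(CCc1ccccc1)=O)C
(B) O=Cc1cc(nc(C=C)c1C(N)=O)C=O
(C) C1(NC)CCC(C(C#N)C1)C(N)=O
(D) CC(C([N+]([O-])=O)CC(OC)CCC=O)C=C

[CX3](=O)[OX2H0][#6] describes a carbonyl carbon bonded to an oxygen that is itself bonded to carbon (no H on that O) (an ester).
(A) contains a methyl-ester group (-C(=O)OCH3), which satisfies every atom and bond constraint.
(B) has a primary amide (-C(=O)NH2) but the carbonyl is bonded to N, not to an O-C linkage.
(C) has a primary amide (-C(=O)NH2) but the carbonyl is bonded to N, not to an O-C linkage.
(D) has a methoxy ether (-OCH3) but the ether oxygen is not adjacent to a C=O carbon.
So the answer is (A).

A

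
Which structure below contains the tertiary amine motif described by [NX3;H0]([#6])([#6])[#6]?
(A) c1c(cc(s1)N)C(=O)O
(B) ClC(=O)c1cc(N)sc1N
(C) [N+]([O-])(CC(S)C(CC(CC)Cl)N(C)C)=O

C

[NX3;H0]([#6])([#6])[#6] describes a trivalent nitrogen with no H, bonded to three carbons (a tertiary amine).
(A) has a primary amino group (-NH2) but the nitrogen has H2, not H0 with three carbons.
(B) has a primary amino group (-NH2) but the nitrogen has H2, not H0 with three carbons.
(C) contains a dimethylamino group (-N(CH3)2), which satisfies every atom and bond constraint.
So the answer is (C).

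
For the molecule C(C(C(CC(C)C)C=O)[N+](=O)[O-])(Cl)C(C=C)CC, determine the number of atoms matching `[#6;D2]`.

4

Check the 18 heavy atoms by environment: 4× C (D2) → match; 5× C (D3) → no; 4× C (D1) → no; 1× Cl (D1) → no; 1× N (charge +1, D3) → no; 1× O (charge -1, D1) → no; 2× O (D1) → no.
That gives 4 matching atoms.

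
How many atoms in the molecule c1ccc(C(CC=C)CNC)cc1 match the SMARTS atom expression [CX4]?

The query [CX4] means: C with X4: aliphatic carbon with exactly 4 total connections (bonds + H).
Check the 13 heavy atoms by environment: 4× C (X4) → match; 1× N (X3) → no; 2× C (X3) → no; 6× c (aromatic, X3) → no.
That gives 4 matching atoms.

4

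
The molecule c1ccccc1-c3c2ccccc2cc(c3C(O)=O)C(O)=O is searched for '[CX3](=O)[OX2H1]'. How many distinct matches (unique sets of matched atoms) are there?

2

[CX3](=O)[OX2H1] is the SMARTS for a carboxylic acid: an sp2 carbon double-bonded to O and single-bonded to an -OH oxygen.
The molecule carries 2 separate instances of a carboxylic acid group (-C(=O)OH) meeting every constraint; each maps to a distinct set of atoms, giving 2 matches.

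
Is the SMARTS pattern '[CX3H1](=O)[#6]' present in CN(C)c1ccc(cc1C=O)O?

Yes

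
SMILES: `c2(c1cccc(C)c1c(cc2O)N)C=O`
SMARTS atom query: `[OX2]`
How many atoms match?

The query [OX2] means: aliphatic oxygen with two total connections — ether, hydroxyl, or ester single-bond O.
Check the 15 heavy atoms by environment: 10× c (aromatic, X3) → no; 1× C (X4) → no; 1× O (X2) → match; 1× C (X3) → no; 1× O (X1) → no; 1× N (X3) → no.
That gives 1 matching atom.

1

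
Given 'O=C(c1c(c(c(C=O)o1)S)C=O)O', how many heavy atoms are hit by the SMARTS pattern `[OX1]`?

Check the 13 heavy atoms by environment: 1× o (aromatic, X2) → no; 4× c (aromatic, X3) → no; 1× S (X2) → no; 3× C (X3) → no; 3× O (X1) → match; 1× O (X2) → no.
That gives 3 matching atoms.

3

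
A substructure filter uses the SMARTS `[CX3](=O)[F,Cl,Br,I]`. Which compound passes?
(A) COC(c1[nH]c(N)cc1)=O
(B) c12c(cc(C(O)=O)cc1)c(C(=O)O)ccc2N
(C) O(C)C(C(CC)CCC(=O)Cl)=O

C

[CX3](=O)[F,Cl,Br,I] describes a carbonyl carbon bonded to a halogen (an acyl halide).
(A) has a methyl-ester group (-C(=O)OCH3) but the carbonyl is bonded to -O-C, not to a halogen.
(B) has a carboxylic acid group (-C(=O)OH) but the carbonyl is bonded to -OH, not to a halogen.
(C) contains an acyl chloride (-C(=O)Cl), which satisfies every atom and bond constraint.
So the answer is (C).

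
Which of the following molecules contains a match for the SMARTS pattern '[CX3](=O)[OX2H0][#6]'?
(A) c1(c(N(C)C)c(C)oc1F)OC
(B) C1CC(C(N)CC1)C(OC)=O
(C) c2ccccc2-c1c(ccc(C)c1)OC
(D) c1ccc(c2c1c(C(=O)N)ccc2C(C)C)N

[CX3](=O)[OX2H0][#6] describes a carbonyl carbon bonded to an oxygen that is itself bonded to carbon (no H on that O) (an ester).
(A) has a methoxy ether (-OCH3) but the ether oxygen is not adjacent to a C=O carbon.
(B) contains a methyl-ester group (-C(=O)OCH3), which satisfies every atom and bond constraint.
(C) has a methoxy ether (-OCH3) but the ether oxygen is not adjacent to a C=O carbon.
(D) has a primary amide (-C(=O)NH2) but the carbonyl is bonded to N, not to an O-C linkage.
So the answer is (B).

B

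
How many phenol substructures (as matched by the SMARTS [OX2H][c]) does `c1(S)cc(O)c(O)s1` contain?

[OX2H][c] is the SMARTS for a phenol: a hydroxyl oxygen attached to an aromatic carbon.
The molecule carries 2 separate instances of a hydroxyl group (-OH) meeting every constraint; each maps to a distinct set of atoms, giving 2 matches.

2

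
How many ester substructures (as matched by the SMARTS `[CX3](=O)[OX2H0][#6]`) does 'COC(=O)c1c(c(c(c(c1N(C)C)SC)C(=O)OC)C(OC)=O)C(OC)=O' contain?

[CX3](=O)[OX2H0][#6] is the SMARTS for an ester: a carbonyl carbon bonded to an oxygen that is itself bonded to carbon (no H on that O).
The molecule carries 4 separate instances of a methyl-ester group (-C(=O)OCH3) meeting every constraint; each maps to a distinct set of atoms, giving 4 matches.

4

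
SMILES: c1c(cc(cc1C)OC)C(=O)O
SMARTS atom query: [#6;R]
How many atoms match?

Check the 12 heavy atoms by environment: 6× c (aromatic, in 6-ring) → match; 3× C (acyclic) → no; 3× O (acyclic) → no.
That gives 6 matching atoms.

6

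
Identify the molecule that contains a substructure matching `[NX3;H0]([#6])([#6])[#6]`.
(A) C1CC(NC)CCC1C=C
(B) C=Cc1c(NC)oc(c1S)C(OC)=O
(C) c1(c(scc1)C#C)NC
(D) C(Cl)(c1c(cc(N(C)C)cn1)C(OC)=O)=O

D

[NX3;H0]([#6])([#6])[#6] describes a trivalent nitrogen with no H, bonded to three carbons (a tertiary amine).
(A) has an N-methylamino group (-NHCH3) but the nitrogen still has one H (H1), not H0.
(B) has an N-methylamino group (-NHCH3) but the nitrogen still has one H (H1), not H0.
(C) has an N-methylamino group (-NHCH3) but the nitrogen still has one H (H1), not H0.
(D) contains a dimethylamino group (-N(CH3)2), which satisfies every atom and bond constraint.
So the answer is (D).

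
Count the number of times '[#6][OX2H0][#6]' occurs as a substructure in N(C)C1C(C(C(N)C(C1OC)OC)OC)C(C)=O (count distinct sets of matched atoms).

[#6][OX2H0][#6] is the SMARTS for an ether: an aliphatic oxygen bridging two carbons with no H on the oxygen.
The molecule carries 3 separate instances of a methoxy ether (-OCH3) meeting every constraint; each maps to a distinct set of atoms, giving 3 matches.

3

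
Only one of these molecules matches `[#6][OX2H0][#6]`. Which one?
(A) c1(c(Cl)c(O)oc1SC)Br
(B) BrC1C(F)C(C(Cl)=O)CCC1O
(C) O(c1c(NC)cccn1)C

[#6][OX2H0][#6] describes an aliphatic oxygen bridging two carbons with no H on the oxygen (an ether).
(A) has a hydroxyl group (-OH) but the oxygen has H1, not H0 bridging two carbons.
(B) has a hydroxyl group (-OH) but the oxygen has H1, not H0 bridging two carbons.
(C) contains a methoxy ether (-OCH3), which satisfies every atom and bond constraint.
So the answer is (C).

C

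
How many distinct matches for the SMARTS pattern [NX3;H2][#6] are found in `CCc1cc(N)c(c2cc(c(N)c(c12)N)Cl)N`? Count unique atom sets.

4

[NX3;H2][#6] is the SMARTS for a primary amine: a trivalent nitrogen with two H attached to carbon.
The molecule carries 4 separate instances of a primary amino group (-NH2) meeting every constraint; each maps to a distinct set of atoms, giving 4 matches.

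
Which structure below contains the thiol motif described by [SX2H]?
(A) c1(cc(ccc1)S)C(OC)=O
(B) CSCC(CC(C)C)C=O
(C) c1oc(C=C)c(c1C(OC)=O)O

A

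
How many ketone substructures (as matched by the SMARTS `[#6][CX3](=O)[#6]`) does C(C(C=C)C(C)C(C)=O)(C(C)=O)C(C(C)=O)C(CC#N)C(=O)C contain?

[#6][CX3](=O)[#6] is the SMARTS for a ketone: a carbonyl carbon (no H) flanked by two carbons.
The molecule carries 4 separate instances of an acetyl/ketone group (-C(=O)CH3) meeting every constraint; each maps to a distinct set of atoms, giving 4 matches.

4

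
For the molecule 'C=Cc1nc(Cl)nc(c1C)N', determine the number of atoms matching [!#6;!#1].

The query [!#6;!#1] means: not carbon and not hydrogen — any heteroatom.
Check the 11 heavy atoms by environment: 2× n (aromatic) → match; 4× c (aromatic) → no; 3× C → no; 1× N → match; 1× Cl → match.
Summing the matching environments: 2 + 1 + 1 = 4 matching atoms.

4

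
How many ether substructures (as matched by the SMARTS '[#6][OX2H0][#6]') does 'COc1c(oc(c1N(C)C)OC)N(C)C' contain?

2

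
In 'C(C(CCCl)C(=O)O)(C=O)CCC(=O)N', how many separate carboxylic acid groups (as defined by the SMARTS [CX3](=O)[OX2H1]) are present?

[CX3](=O)[OX2H1] is the SMARTS for a carboxylic acid: an sp2 carbon double-bonded to O and single-bonded to an -OH oxygen.
Exactly one fragment in the molecule meets all constraints, giving 1 match.

1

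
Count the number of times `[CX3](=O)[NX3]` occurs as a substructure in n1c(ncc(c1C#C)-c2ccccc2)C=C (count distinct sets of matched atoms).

[CX3](=O)[NX3] is the SMARTS for an amide: a carbonyl carbon bonded to a trivalent nitrogen.
No fragment in the molecule satisfies every constraint, giving 0 matches.

0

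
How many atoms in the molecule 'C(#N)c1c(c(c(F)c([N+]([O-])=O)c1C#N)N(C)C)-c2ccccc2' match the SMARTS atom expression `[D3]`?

The query [D3] means: atom with exactly three heavy-atom neighbours.
Check the 23 heavy atoms by environment: 7× c (aromatic, D3) → match; 2× C (D2) → no; 2× N (D1) → no; 5× c (aromatic, D2) → no; 1× F (D1) → no; 1× N (charge +1, D3) → match; 1× O (charge -1, D1) → no; 1× O (D1) → no; 1× N (D3) → match; 2× C (D1) → no.
Summing the matching environments: 7 + 1 + 1 = 9 matching atoms.

9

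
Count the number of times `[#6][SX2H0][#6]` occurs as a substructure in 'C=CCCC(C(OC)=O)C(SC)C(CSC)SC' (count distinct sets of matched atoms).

3

[#6][SX2H0][#6] is the SMARTS for a thioether: an aliphatic sulfur bridging two carbons with no H on the sulfur.
The molecule carries 3 separate instances of a methylthio ether (-SCH3) meeting every constraint; each maps to a distinct set of atoms, giving 3 matches.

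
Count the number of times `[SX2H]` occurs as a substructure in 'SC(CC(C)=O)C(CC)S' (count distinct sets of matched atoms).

2

[SX2H] is the SMARTS for a thiol: an aliphatic sulfur with two connections, one being H.
The molecule carries 2 separate instances of a thiol (-SH) meeting every constraint; each maps to a distinct set of atoms, giving 2 matches.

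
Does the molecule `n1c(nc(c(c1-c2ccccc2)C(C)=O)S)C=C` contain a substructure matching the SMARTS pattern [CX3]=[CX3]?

Yes

The pattern [CX3]=[CX3] describes a non-aromatic C=C double bond between two sp2 carbons — an alkene.
The molecule carries a vinyl group (-CH=CH2), whose atoms satisfy every constraint of the query, so the pattern matches.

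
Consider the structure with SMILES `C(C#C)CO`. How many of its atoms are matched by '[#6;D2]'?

3

The query [#6;D2] means: any carbon bonded to exactly two heavy atoms.
Check the 5 heavy atoms by environment: 3× C (D2) → match; 1× C (D1) → no; 1× O (D1) → no.
That gives 3 matching atoms.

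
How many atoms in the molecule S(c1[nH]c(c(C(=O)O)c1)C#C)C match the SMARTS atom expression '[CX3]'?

The query [CX3] means: C with X3: aliphatic carbon with exactly 3 total connections.
Check the 12 heavy atoms by environment: 1× n (aromatic, X3) → no; 4× c (aromatic, X3) → no; 2× C (X2) → no; 1× C (X3) → match; 1× O (X1) → no; 1× O (X2) → no; 1× S (X2) → no; 1× C (X4) → no.
That gives 1 matching atom.

1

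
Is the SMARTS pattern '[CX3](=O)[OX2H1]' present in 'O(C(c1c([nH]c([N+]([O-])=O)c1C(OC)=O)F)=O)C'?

No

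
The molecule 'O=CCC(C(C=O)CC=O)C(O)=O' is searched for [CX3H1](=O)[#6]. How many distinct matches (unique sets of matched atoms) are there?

3

[CX3H1](=O)[#6] is the SMARTS for an aldehyde: an sp2 carbon with one H, double-bonded to O and single-bonded to carbon.
The molecule carries 3 separate instances of an aldehyde (-CHO) meeting every constraint; each maps to a distinct set of atoms, giving 3 matches.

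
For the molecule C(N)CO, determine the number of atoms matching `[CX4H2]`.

2

The query [CX4H2] means: sp3 carbon (X4) with exactly two hydrogens.
Check the 4 heavy atoms by environment: 2× C (H2, X4) → match; 1× O (H1, X2) → no; 1× N (H2, X3) → no.
That gives 2 matching atoms.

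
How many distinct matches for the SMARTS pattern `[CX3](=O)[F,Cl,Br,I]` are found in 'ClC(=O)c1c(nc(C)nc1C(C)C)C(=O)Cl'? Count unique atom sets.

2

[CX3](=O)[F,Cl,Br,I] is the SMARTS for an acyl halide: a carbonyl carbon bonded to a halogen.
The molecule carries 2 separate instances of an acyl chloride (-C(=O)Cl) meeting every constraint; each maps to a distinct set of atoms, giving 2 matches.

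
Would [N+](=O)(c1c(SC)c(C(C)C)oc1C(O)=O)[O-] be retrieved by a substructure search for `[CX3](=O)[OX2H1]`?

The pattern [CX3](=O)[OX2H1] describes an sp2 carbon double-bonded to O and single-bonded to an -OH oxygen — a carboxylic acid.
The molecule carries a carboxylic acid group (-C(=O)OH), whose atoms satisfy every constraint of the query, so the pattern matches.

Yes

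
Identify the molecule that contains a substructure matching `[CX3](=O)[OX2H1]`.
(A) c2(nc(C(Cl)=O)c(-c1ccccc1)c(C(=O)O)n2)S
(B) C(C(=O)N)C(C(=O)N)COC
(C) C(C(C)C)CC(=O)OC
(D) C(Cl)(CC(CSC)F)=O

[CX3](=O)[OX2H1] describes an sp2 carbon double-bonded to O and single-bonded to an -OH oxygen (a carboxylic acid).
(A) contains a carboxylic acid group (-C(=O)OH), which satisfies every atom and bond constraint.
(B) has a primary amide (-C(=O)NH2) but the carbonyl is bonded to N, not to an -OH oxygen.
(C) has a methyl-ester group (-C(=O)OCH3) but the singly-bonded O has no H (OX2H0, not OX2H1).
(D) has an acyl chloride (-C(=O)Cl) but the carbonyl is bonded to Cl, not to an -OH oxygen.
So the answer is (A).

A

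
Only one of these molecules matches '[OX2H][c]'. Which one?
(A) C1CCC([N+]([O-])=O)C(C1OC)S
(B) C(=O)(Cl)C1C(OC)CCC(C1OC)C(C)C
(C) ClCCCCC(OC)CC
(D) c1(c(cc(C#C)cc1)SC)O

D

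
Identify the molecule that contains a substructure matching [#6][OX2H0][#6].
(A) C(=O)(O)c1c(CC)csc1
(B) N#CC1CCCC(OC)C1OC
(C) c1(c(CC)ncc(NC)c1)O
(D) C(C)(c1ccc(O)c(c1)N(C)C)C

B

[#6][OX2H0][#6] describes an aliphatic oxygen bridging two carbons with no H on the oxygen (an ether).
(A) has a carboxylic acid group (-C(=O)OH) but the -OH oxygen has H1; the =O is OX1, not OX2.
(B) contains a methoxy ether (-OCH3), which satisfies every atom and bond constraint.
(C) has a hydroxyl group (-OH) but the oxygen has H1, not H0 bridging two carbons.
(D) has a hydroxyl group (-OH) but the oxygen has H1, not H0 bridging two carbons.
So the answer is (B).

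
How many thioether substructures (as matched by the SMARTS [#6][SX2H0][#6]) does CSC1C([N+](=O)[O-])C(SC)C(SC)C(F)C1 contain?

3

[#6][SX2H0][#6] is the SMARTS for a thioether: an aliphatic sulfur bridging two carbons with no H on the sulfur.
The molecule carries 3 separate instances of a methylthio ether (-SCH3) meeting every constraint; each maps to a distinct set of atoms, giving 3 matches.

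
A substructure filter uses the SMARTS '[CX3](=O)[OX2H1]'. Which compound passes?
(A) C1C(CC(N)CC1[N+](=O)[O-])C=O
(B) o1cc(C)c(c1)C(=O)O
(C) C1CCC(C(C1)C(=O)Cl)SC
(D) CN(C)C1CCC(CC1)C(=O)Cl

B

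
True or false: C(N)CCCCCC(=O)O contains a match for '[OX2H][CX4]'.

False

The pattern [OX2H][CX4] describes a hydroxyl oxygen bound to an sp3 (X4) carbon — an aliphatic alcohol.
The closest candidate here is a carboxylic acid group (-C(=O)OH), but the -OH is on a CX3 carbonyl carbon, not a CX4 carbon. No other fragment satisfies the full query, so there is no match.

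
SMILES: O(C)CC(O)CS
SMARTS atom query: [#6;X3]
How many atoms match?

0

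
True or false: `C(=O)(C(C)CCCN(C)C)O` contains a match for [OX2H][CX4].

False

The pattern [OX2H][CX4] describes a hydroxyl oxygen bound to an sp3 (X4) carbon — an aliphatic alcohol.
The closest candidate here is a carboxylic acid group (-C(=O)OH), but the -OH is on a CX3 carbonyl carbon, not a CX4 carbon. No other fragment satisfies the full query, so there is no match.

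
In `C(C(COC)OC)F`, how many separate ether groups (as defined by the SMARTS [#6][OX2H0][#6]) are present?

2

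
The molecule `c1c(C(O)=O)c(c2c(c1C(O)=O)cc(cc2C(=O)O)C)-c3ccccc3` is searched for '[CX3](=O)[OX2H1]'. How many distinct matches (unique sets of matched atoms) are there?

[CX3](=O)[OX2H1] is the SMARTS for a carboxylic acid: an sp2 carbon double-bonded to O and single-bonded to an -OH oxygen.
The molecule carries 3 separate instances of a carboxylic acid group (-C(=O)OH) meeting every constraint; each maps to a distinct set of atoms, giving 3 matches.

3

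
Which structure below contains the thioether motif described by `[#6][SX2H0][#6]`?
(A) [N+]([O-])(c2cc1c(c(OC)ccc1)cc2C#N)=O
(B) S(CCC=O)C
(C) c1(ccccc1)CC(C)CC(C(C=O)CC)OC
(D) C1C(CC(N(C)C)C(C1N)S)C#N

B

[#6][SX2H0][#6] describes an aliphatic sulfur bridging two carbons with no H on the sulfur (a thioether).
(A) has a methoxy ether (-OCH3) but the bridging atom is O, not S.
(B) contains a methylthio ether (-SCH3), which satisfies every atom and bond constraint.
(C) has a methoxy ether (-OCH3) but the bridging atom is O, not S.
(D) has a thiol (-SH) but the sulfur has H1, not H0 bridging two carbons.
So the answer is (B).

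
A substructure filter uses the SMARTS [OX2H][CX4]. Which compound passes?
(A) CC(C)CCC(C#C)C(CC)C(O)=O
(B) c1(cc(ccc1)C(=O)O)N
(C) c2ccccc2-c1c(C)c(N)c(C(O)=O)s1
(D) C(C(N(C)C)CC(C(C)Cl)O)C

D

[OX2H][CX4] describes a hydroxyl oxygen bound to an sp3 (X4) carbon (an aliphatic alcohol).
(A) has a carboxylic acid group (-C(=O)OH) but the -OH is on a CX3 carbonyl carbon, not a CX4 carbon.
(B) has a carboxylic acid group (-C(=O)OH) but the -OH is on a CX3 carbonyl carbon, not a CX4 carbon.
(C) has a carboxylic acid group (-C(=O)OH) but the -OH is on a CX3 carbonyl carbon, not a CX4 carbon.
(D) contains a hydroxyl group (-OH), which satisfies every atom and bond constraint.
So the answer is (D).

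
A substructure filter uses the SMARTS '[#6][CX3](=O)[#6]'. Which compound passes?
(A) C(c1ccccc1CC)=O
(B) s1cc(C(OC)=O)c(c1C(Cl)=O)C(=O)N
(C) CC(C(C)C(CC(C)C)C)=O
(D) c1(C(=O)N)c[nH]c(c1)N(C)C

C

[#6][CX3](=O)[#6] describes a carbonyl carbon (no H) flanked by two carbons (a ketone).
(A) has an aldehyde (-CHO) but the carbonyl carbon has H1, so it is not flanked by two carbons.
(B) has a primary amide (-C(=O)NH2) but one neighbour of the carbonyl carbon is N, not C.
(C) contains an acetyl/ketone group (-C(=O)CH3), which satisfies every atom and bond constraint.
(D) has a primary amide (-C(=O)NH2) but one neighbour of the carbonyl carbon is N, not C.
So the answer is (C).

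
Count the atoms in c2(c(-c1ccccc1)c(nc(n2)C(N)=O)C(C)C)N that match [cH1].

5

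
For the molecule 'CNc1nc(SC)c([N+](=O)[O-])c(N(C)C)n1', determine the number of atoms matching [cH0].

4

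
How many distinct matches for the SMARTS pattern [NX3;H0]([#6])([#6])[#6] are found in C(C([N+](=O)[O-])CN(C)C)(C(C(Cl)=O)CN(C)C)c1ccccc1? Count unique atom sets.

2

[NX3;H0]([#6])([#6])[#6] is the SMARTS for a tertiary amine: a trivalent nitrogen with no H, bonded to three carbons.
The molecule carries 2 separate instances of a dimethylamino group (-N(CH3)2) meeting every constraint; each maps to a distinct set of atoms, giving 2 matches.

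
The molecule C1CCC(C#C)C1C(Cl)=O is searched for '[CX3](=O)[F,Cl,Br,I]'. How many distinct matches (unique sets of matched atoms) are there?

1

[CX3](=O)[F,Cl,Br,I] is the SMARTS for an acyl halide: a carbonyl carbon bonded to a halogen.
Exactly one fragment in the molecule meets all constraints, giving 1 match.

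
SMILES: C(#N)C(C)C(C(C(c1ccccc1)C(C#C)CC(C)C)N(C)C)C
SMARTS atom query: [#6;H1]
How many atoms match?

12

Check the 24 heavy atoms by environment: 6× C (H3) → no; 7× C (H1) → match; 1× C (H2) → no; 1× c (aromatic, H0) → no; 5× c (aromatic, H1) → match; 2× C (H0) → no; 2× N (H0) → no.
Summing the matching environments: 7 + 5 = 12 matching atoms.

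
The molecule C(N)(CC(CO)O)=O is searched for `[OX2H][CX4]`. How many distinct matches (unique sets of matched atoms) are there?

2

[OX2H][CX4] is the SMARTS for an aliphatic alcohol: a hydroxyl oxygen bound to an sp3 (X4) carbon.
The molecule carries 2 separate instances of a hydroxyl group (-OH) meeting every constraint; each maps to a distinct set of atoms, giving 2 matches.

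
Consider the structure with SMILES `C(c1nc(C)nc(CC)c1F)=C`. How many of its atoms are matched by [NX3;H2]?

0

The query [NX3;H2] means: aliphatic N with 3 total connections, two of them H — an -NH2 nitrogen (amine or amide).
Check the 12 heavy atoms by environment: 2× n (aromatic, H0, X2) → no; 4× c (aromatic, H0, X3) → no; 1× C (H1, X3) → no; 1× C (H2, X3) → no; 1× F (H0, X1) → no; 2× C (H3, X4) → no; 1× C (H2, X4) → no.
No environment satisfies the query, so 0 matching atoms.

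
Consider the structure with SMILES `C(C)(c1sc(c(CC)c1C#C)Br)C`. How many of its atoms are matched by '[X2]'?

3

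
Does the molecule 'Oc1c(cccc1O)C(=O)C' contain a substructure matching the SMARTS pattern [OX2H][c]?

The pattern [OX2H][c] describes a hydroxyl oxygen attached to an aromatic carbon — a phenol.
The molecule carries a hydroxyl group (-OH), whose atoms satisfy every constraint of the query, so the pattern matches.

Yes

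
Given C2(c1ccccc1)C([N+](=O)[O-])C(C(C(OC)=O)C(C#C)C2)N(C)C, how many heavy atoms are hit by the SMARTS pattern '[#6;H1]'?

11

The query [#6;H1] means: any carbon bearing exactly one hydrogen.
Check the 24 heavy atoms by environment: 6× C (H1) → match; 1× C (H2) → no; 1× c (aromatic, H0) → no; 5× c (aromatic, H1) → match; 1× N (charge +1, H0) → no; 1× O (charge -1, H0) → no; 3× O (H0) → no; 2× C (H0) → no; 3× C (H3) → no; 1× N (H0) → no.
Summing the matching environments: 6 + 5 = 11 matching atoms.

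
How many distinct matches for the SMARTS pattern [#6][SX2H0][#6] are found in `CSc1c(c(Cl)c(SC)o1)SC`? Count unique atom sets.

3

[#6][SX2H0][#6] is the SMARTS for a thioether: an aliphatic sulfur bridging two carbons with no H on the sulfur.
The molecule carries 3 separate instances of a methylthio ether (-SCH3) meeting every constraint; each maps to a distinct set of atoms, giving 3 matches.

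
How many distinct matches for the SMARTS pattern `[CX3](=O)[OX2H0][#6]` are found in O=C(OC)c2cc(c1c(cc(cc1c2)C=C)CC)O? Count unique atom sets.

1

[CX3](=O)[OX2H0][#6] is the SMARTS for an ester: a carbonyl carbon bonded to an oxygen that is itself bonded to carbon (no H on that O).
Exactly one fragment in the molecule meets all constraints, giving 1 match.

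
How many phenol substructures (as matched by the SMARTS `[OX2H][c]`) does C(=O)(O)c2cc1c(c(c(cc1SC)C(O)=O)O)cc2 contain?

[OX2H][c] is the SMARTS for a phenol: a hydroxyl oxygen attached to an aromatic carbon.
Exactly one fragment in the molecule meets all constraints, giving 1 match.

1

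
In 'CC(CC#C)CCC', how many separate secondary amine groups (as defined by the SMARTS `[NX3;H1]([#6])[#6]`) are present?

0

[NX3;H1]([#6])[#6] is the SMARTS for a secondary amine: a trivalent nitrogen with one H, bonded to two carbons.
No fragment in the molecule satisfies every constraint, giving 0 matches.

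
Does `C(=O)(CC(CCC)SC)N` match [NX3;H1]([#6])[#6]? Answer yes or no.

No

The pattern [NX3;H1]([#6])[#6] describes a trivalent nitrogen with one H, bonded to two carbons — a secondary amine.
The closest candidate here is a primary amide (-C(=O)NH2), but the -C(=O)NH2 nitrogen has H2, not H1. No other fragment satisfies the full query, so there is no match.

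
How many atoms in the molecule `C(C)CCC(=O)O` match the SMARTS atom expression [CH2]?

3

Check the 7 heavy atoms by environment: 3× C (H2) → match; 1× C (H0) → no; 1× O (H0) → no; 1× O (H1) → no; 1× C (H3) → no.
That gives 3 matching atoms.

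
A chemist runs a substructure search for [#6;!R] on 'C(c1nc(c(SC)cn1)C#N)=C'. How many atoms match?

The query [#6;!R] means: carbon not in any ring.
Check the 12 heavy atoms by environment: 2× n (aromatic, in 6-ring) → no; 4× c (aromatic, in 6-ring) → no; 1× S (acyclic) → no; 4× C (acyclic) → match; 1× N (acyclic) → no.
That gives 4 matching atoms.

4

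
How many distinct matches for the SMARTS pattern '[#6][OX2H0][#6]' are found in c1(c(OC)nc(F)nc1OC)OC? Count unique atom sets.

3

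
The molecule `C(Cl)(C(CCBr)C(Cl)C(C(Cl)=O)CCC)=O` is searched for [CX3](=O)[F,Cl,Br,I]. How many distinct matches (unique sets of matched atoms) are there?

2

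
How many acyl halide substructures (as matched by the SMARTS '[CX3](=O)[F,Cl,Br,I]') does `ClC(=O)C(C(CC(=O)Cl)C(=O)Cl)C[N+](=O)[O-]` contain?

3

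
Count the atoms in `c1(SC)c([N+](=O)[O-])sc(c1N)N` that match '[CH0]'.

0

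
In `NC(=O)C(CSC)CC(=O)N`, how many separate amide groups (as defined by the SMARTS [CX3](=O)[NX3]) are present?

[CX3](=O)[NX3] is the SMARTS for an amide: a carbonyl carbon bonded to a trivalent nitrogen.
The molecule carries 2 separate instances of a primary amide (-C(=O)NH2) meeting every constraint; each maps to a distinct set of atoms, giving 2 matches.

2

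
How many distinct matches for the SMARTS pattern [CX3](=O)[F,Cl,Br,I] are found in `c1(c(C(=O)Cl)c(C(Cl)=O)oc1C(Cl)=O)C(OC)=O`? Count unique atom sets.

[CX3](=O)[F,Cl,Br,I] is the SMARTS for an acyl halide: a carbonyl carbon bonded to a halogen.
The molecule carries 3 separate instances of an acyl chloride (-C(=O)Cl) meeting every constraint; each maps to a distinct set of atoms, giving 3 matches.

3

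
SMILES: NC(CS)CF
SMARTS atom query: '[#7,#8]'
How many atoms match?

1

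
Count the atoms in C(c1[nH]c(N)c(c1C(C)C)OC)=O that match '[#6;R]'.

4

The query [#6;R] means: carbon that is part of a ring.
Check the 13 heavy atoms by environment: 1× n (aromatic, in 5-ring) → no; 4× c (aromatic, in 5-ring) → match; 2× O (acyclic) → no; 5× C (acyclic) → no; 1× N (acyclic) → no.
That gives 4 matching atoms.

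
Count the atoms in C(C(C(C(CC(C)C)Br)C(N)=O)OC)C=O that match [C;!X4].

2

The query [C;!X4] means: aliphatic carbon that does not have four total connections.
Check the 16 heavy atoms by environment: 9× C (X4) → no; 1× Br (X1) → no; 2× C (X3) → match; 2× O (X1) → no; 1× N (X3) → no; 1× O (X2) → no.
That gives 2 matching atoms.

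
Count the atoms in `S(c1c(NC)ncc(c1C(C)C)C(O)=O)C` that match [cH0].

4

Check the 16 heavy atoms by environment: 1× n (aromatic, H0) → no; 4× c (aromatic, H0) → match; 1× c (aromatic, H1) → no; 1× C (H0) → no; 1× O (H0) → no; 1× O (H1) → no; 1× S (H0) → no; 4× C (H3) → no; 1× C (H1) → no; 1× N (H1) → no.
That gives 4 matching atoms.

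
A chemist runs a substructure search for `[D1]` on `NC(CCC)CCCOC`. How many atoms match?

3

Check the 10 heavy atoms by environment: 5× C (D2) → no; 1× C (D3) → no; 1× N (D1) → match; 1× O (D2) → no; 2× C (D1) → match.
Summing the matching environments: 1 + 2 = 3 matching atoms.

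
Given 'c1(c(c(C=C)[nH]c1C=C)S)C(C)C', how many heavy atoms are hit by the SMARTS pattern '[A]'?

Check the 13 heavy atoms by environment: 1× n (aromatic) → no; 4× c (aromatic) → no; 7× C → match; 1× S → match.
Summing the matching environments: 7 + 1 = 8 matching atoms.

8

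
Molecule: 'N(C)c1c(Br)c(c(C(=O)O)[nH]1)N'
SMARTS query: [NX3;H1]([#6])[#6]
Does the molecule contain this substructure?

Yes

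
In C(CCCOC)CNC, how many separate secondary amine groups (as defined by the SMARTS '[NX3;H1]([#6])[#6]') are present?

1

[NX3;H1]([#6])[#6] is the SMARTS for a secondary amine: a trivalent nitrogen with one H, bonded to two carbons.
Exactly one fragment in the molecule meets all constraints, giving 1 match.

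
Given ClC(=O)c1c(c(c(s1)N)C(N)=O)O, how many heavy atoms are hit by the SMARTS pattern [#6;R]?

The query [#6;R] means: carbon that is part of a ring.
Check the 13 heavy atoms by environment: 1× s (aromatic, in 5-ring) → no; 4× c (aromatic, in 5-ring) → match; 2× N (acyclic) → no; 2× C (acyclic) → no; 3× O (acyclic) → no; 1× Cl (acyclic) → no.
That gives 4 matching atoms.

4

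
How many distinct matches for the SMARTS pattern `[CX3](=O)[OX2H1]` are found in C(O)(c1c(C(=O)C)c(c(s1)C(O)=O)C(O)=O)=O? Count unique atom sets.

3

[CX3](=O)[OX2H1] is the SMARTS for a carboxylic acid: an sp2 carbon double-bonded to O and single-bonded to an -OH oxygen.
The molecule carries 3 separate instances of a carboxylic acid group (-C(=O)OH) meeting every constraint; each maps to a distinct set of atoms, giving 3 matches.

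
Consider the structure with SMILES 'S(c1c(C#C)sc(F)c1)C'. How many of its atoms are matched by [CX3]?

The query [CX3] means: C with X3: aliphatic carbon with exactly 3 total connections.
Check the 10 heavy atoms by environment: 1× s (aromatic, X2) → no; 4× c (aromatic, X3) → no; 2× C (X2) → no; 1× F (X1) → no; 1× S (X2) → no; 1× C (X4) → no.
No environment satisfies the query, so 0 matching atoms.

0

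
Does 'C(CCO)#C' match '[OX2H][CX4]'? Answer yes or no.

Yes

The pattern [OX2H][CX4] describes a hydroxyl oxygen bound to an sp3 (X4) carbon — an aliphatic alcohol.
The molecule carries a hydroxyl group (-OH), whose atoms satisfy every constraint of the query, so the pattern matches.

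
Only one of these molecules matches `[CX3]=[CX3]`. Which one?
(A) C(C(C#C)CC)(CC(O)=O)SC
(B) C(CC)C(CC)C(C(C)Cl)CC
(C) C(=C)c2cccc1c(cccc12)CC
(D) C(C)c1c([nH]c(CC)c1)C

[CX3]=[CX3] describes a non-aromatic C=C double bond between two sp2 carbons (an alkene).
(A) has an ethynyl group (-C#CH) but the C-C bond is a triple bond, not a double bond.
(B) has an ethyl group (-CH2CH3) but its C-C bond is a single bond between CX4 carbons, not CX3=CX3.
(C) contains a vinyl group (-CH=CH2), which satisfies every atom and bond constraint.
(D) has an ethyl group (-CH2CH3) but its C-C bond is a single bond between CX4 carbons, not CX3=CX3.
So the answer is (C).

C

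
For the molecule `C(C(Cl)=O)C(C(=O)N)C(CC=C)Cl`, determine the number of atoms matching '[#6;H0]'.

The query [#6;H0] means: any carbon with no attached hydrogen.
Check the 13 heavy atoms by environment: 3× C (H2) → no; 3× C (H1) → no; 2× Cl (H0) → no; 2× C (H0) → match; 2× O (H0) → no; 1× N (H2) → no.
That gives 2 matching atoms.

2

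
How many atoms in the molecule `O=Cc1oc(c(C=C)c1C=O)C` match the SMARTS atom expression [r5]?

5

The query [r5] means: r5 matches atoms in a five-membered ring.
Check the 12 heavy atoms by environment: 1× o (aromatic, in 5-ring) → match; 4× c (aromatic, in 5-ring) → match; 5× C (acyclic) → no; 2× O (acyclic) → no.
Summing the matching environments: 1 + 4 = 5 matching atoms.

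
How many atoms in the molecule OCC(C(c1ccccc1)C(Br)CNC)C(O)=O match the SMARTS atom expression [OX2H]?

Check the 18 heavy atoms by environment: 2× C (H2, X4) → no; 3× C (H1, X4) → no; 1× c (aromatic, H0, X3) → no; 5× c (aromatic, H1, X3) → no; 1× Br (H0, X1) → no; 1× N (H1, X3) → no; 1× C (H3, X4) → no; 1× C (H0, X3) → no; 1× O (H0, X1) → no; 2× O (H1, X2) → match.
That gives 2 matching atoms.

2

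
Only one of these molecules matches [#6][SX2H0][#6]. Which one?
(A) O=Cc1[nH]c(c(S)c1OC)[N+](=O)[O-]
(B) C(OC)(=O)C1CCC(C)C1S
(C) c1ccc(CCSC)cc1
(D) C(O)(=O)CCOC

[#6][SX2H0][#6] describes an aliphatic sulfur bridging two carbons with no H on the sulfur (a thioether).
(A) has a thiol (-SH) but the sulfur has H1, not H0 bridging two carbons.
(B) has a thiol (-SH) but the sulfur has H1, not H0 bridging two carbons.
(C) contains a methylthio ether (-SCH3), which satisfies every atom and bond constraint.
(D) has a methoxy ether (-OCH3) but the bridging atom is O, not S.
So the answer is (C).

C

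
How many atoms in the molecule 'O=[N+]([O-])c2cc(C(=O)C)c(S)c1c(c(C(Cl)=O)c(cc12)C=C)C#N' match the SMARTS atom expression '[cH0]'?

The query [cH0] means: aromatic carbon with no attached hydrogen (substituted or ring-fusion).
Check the 24 heavy atoms by environment: 8× c (aromatic, H0) → match; 2× c (aromatic, H1) → no; 3× C (H0) → no; 3× O (H0) → no; 1× C (H3) → no; 1× N (charge +1, H0) → no; 1× O (charge -1, H0) → no; 1× S (H1) → no; 1× C (H1) → no; 1× C (H2) → no; 1× Cl (H0) → no; 1× N (H0) → no.
That gives 8 matching atoms.

8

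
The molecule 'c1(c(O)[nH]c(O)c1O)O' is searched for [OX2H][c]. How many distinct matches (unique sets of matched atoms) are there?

[OX2H][c] is the SMARTS for a phenol: a hydroxyl oxygen attached to an aromatic carbon.
The molecule carries 4 separate instances of a hydroxyl group (-OH) meeting every constraint; each maps to a distinct set of atoms, giving 4 matches.

4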